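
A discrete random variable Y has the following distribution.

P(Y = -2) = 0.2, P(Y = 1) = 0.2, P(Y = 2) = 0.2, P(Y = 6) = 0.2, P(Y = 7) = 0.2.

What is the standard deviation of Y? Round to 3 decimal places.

3.311

E[Y] = (-2)(0.2) + (1)(0.2) + (2)(0.2) + (6)(0.2) + (7)(0.2) = 2.8
E[Y²] = (-2)²(0.2) + (1)²(0.2) + (2)²(0.2) + (6)²(0.2) + (7)²(0.2) = 18.8
V(Y) = E[Y²] − (E[Y])² = 18.8 − (2.8)² = 10.96
sd(Y) = √10.96 ≈ 3.311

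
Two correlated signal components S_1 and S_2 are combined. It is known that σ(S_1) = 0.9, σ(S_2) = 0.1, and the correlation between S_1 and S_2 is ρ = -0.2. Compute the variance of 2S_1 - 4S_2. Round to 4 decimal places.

var(S_1) = (0.9)² = 0.81;  var(S_2) = (0.1)² = 0.01
Cov(S_1,S_2) = ρ·σ(S_1)·σ(S_2) = -0.2·0.9·0.1 = -0.018
var(2S_1 - 4S_2) = (2)²·var(S_1) + (-4)²·var(S_2) + 2·(2)·(-4)·Cov(S_1,S_2)
= 4·0.81 + 16·0.01 + -16·-0.018 = 3.688

3.6880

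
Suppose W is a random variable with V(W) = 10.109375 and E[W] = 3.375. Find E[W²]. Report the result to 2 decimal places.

E[W²] = V(W) + (E[W])² = 10.109375 + (3.375)² = 21.5

21.50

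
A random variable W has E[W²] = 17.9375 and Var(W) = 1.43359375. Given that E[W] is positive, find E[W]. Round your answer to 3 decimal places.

4.063

(E[W])² = E[W²] − Var(W) = 17.9375 − 1.43359375 = 16.50390625
E[W] = √16.50390625 = 4.0625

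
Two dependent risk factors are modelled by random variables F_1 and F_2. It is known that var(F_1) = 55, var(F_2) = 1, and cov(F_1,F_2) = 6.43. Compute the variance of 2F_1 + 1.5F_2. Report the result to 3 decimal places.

var(2F_1 + 1.5F_2) = (2)²·var(F_1) + (1.5)²·var(F_2) + 2·(2)·(1.5)·cov(F_1,F_2)
= 4·55 + 2.25·1 + 6·6.43 = 260.83

260.830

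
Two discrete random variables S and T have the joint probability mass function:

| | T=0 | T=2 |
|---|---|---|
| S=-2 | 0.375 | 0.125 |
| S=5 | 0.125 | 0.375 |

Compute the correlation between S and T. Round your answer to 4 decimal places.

0.5000

E[S] = 1.5,  E[T] = 1
E[ST] = 3.25
cov(S,T) = E[ST] − E[S]E[T] = 3.25 − (1.5)(1) = 1.75
V(S) = 12.25,  V(T) = 1
ρ = 1.75 / √(12.25·1) ≈ 0.5000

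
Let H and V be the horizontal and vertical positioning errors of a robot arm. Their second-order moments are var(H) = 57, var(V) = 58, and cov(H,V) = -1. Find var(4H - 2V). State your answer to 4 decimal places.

var(4H - 2V) = (4)²·var(H) + (-2)²·var(V) + 2·(4)·(-2)·cov(H,V)
= 16·57 + 4·58 + -16·-1 = 1160

1160.0000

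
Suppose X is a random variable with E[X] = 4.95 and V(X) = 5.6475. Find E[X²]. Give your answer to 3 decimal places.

30.150

E[X²] = V(X) + (E[X])² = 5.6475 + (4.95)² = 30.15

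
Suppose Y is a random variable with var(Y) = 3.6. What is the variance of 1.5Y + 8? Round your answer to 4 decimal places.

8.1000

var(1.5Y + 8) = (1.5)²·var(Y) = 2.25·3.6 = 8.1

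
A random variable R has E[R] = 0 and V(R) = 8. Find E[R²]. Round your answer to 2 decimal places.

8.00

E[R²] = V(R) + (E[R])² = 8 + (0)² = 8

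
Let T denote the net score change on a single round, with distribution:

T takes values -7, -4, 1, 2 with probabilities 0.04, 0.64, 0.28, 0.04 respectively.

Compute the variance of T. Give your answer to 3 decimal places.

6.490

E[T] = (-7)(0.04) + (-4)(0.64) + (1)(0.28) + (2)(0.04) = -2.48
E[T²] = (-7)²(0.04) + (-4)²(0.64) + (1)²(0.28) + (2)²(0.04) = 12.64
var(T) = E[T²] − (E[T])² = 12.64 − (-2.48)² = 6.4896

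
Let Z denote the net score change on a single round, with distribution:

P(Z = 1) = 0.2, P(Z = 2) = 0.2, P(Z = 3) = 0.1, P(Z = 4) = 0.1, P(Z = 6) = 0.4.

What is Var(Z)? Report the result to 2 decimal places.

E[Z] = (1)(0.2) + (2)(0.2) + (3)(0.1) + (4)(0.1) + (6)(0.4) = 3.7
E[Z²] = (1)²(0.2) + (2)²(0.2) + (3)²(0.1) + (4)²(0.1) + (6)²(0.4) = 17.9
Var(Z) = E[Z²] − (E[Z])² = 17.9 − (3.7)² = 4.21

4.21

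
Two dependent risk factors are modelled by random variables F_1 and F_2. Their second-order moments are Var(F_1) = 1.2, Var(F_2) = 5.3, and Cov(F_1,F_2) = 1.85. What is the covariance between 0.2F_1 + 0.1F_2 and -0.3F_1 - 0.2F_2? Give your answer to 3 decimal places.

-0.308

Cov(0.2F_1 + 0.1F_2, -0.3F_1 - 0.2F_2) = (0.2)(-0.3)Var(F_1) + (0.1)(-0.2)Var(F_2) + [(0.2)(-0.2) + (0.1)(-0.3)]Cov(F_1,F_2)
= -0.06·1.2 + -0.02·5.3 + -0.07·1.85 = -0.3075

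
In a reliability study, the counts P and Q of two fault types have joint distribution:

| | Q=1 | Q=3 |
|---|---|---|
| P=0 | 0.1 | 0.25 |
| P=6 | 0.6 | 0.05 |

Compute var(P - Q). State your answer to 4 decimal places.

12.5100

E[P] = 3.9,  E[Q] = 1.6,  E[PQ] = 4.5
var(P) = 23.4 − (3.9)² = 8.19;  var(Q) = 3.4 − (1.6)² = 0.84
Cov(P,Q) = 4.5 − (3.9)(1.6) = -1.74
var(P - Q) = (1)²·8.19 + (-1)²·0.84 + 2·(1)·(-1)·-1.74 = 12.51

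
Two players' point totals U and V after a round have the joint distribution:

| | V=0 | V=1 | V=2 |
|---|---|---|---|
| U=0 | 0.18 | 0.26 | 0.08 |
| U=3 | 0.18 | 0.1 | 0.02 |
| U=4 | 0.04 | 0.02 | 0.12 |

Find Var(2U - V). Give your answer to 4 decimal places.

E[U] = 1.62,  E[V] = 0.82,  E[UV] = 1.46
Var(U) = 5.58 − (1.62)² = 2.9556;  Var(V) = 1.26 − (0.82)² = 0.5876
cov(U,V) = 1.46 − (1.62)(0.82) = 0.1316
Var(2U - V) = (2)²·2.9556 + (-1)²·0.5876 + 2·(2)·(-1)·0.1316 = 11.8836

11.8836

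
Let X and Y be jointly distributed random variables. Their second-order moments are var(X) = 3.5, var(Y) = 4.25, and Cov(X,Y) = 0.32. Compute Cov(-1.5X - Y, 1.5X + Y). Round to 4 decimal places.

Cov(-1.5X - Y, 1.5X + Y) = (-1.5)(1.5)var(X) + (-1)(1)var(Y) + [(-1.5)(1) + (-1)(1.5)]Cov(X,Y)
= -2.25·3.5 + -1·4.25 + -3·0.32 = -13.085

-13.0850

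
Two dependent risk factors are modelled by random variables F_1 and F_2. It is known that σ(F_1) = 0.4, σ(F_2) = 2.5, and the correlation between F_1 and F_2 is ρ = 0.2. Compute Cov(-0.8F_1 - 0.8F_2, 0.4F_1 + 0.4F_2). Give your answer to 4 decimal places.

-2.1792

Var(F_1) = (0.4)² = 0.16;  Var(F_2) = (2.5)² = 6.25
Cov(F_1,F_2) = ρ·σ(F_1)·σ(F_2) = 0.2·0.4·2.5 = 0.2
Cov(-0.8F_1 - 0.8F_2, 0.4F_1 + 0.4F_2) = (-0.8)(0.4)Var(F_1) + (-0.8)(0.4)Var(F_2) + [(-0.8)(0.4) + (-0.8)(0.4)]Cov(F_1,F_2)
= -0.32·0.16 + -0.32·6.25 + -0.64·0.2 = -2.1792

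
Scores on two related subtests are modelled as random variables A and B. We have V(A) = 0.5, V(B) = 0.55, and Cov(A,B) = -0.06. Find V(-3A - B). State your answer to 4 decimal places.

4.6900

V(-3A - B) = (-3)²·V(A) + (-1)²·V(B) + 2·(-3)·(-1)·Cov(A,B)
= 9·0.5 + 1·0.55 + 6·-0.06 = 4.69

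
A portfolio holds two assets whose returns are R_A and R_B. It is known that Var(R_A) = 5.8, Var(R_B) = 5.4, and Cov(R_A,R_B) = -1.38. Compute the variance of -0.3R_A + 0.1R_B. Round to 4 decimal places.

Var(-0.3R_A + 0.1R_B) = (-0.3)²·Var(R_A) + (0.1)²·Var(R_B) + 2·(-0.3)·(0.1)·Cov(R_A,R_B)
= 0.09·5.8 + 0.01·5.4 + -0.06·-1.38 = 0.6588

0.6588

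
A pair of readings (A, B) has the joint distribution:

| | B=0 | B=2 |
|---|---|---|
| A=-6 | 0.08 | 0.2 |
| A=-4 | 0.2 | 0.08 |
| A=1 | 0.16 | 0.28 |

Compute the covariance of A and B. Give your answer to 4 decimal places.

0.1632

E[A] = -2.36,  E[B] = 1.12
E[AB] = -2.48
cov(A,B) = E[AB] − E[A]E[B] = -2.48 − (-2.36)(1.12) = 0.1632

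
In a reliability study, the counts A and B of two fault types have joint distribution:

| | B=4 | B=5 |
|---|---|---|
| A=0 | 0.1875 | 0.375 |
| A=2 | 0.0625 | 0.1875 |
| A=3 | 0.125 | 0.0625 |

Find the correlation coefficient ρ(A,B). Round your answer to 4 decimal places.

-0.1680

E[A] = 1.0625,  E[B] = 4.625
E[AB] = 4.8125
Cov(A,B) = E[AB] − E[A]E[B] = 4.8125 − (1.0625)(4.625) = -0.1015625
V(A) = 1.55859375,  V(B) = 0.234375
ρ = -0.1015625 / √(1.55859375·0.234375) ≈ -0.1680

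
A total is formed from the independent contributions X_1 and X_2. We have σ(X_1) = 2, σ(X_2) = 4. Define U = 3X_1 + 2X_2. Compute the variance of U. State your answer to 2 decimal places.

100.00

var(X_1) = 4, var(X_2) = 16
By independence, var(U) = (3)²var(X_1) + (2)²var(X_2)
= (3)²·4 + (2)²·16 = 100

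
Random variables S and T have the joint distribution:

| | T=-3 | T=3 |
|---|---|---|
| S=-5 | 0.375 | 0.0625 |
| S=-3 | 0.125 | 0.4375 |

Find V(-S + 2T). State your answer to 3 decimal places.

E[S] = -3.875,  E[T] = 0,  E[ST] = 1.875
V(S) = 16 − (-3.875)² = 0.984375;  V(T) = 9 − (0)² = 9
Cov(S,T) = 1.875 − (-3.875)(0) = 1.875
V(-S + 2T) = (-1)²·0.984375 + (2)²·9 + 2·(-1)·(2)·1.875 = 29.484375

29.484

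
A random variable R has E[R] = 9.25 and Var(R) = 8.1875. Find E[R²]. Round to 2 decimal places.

93.75

E[R²] = Var(R) + (E[R])² = 8.1875 + (9.25)² = 93.75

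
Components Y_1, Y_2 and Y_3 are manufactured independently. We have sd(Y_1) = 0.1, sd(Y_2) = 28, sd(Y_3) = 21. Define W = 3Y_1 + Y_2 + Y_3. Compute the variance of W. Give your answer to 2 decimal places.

Var(Y_1) = 0.01, Var(Y_2) = 784, Var(Y_3) = 441
By independence, Var(W) = (3)²Var(Y_1) + (1)²Var(Y_2) + (1)²Var(Y_3)
= (3)²·0.01 + (1)²·784 + (1)²·441 = 1225.09

1225.09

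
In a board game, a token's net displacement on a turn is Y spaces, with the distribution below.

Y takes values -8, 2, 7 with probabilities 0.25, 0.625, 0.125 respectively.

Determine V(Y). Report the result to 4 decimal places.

24.6094

E[Y] = (-8)(0.25) + (2)(0.625) + (7)(0.125) = 0.125
E[Y²] = (-8)²(0.25) + (2)²(0.625) + (7)²(0.125) = 24.625
V(Y) = E[Y²] − (E[Y])² = 24.625 − (0.125)² = 24.609375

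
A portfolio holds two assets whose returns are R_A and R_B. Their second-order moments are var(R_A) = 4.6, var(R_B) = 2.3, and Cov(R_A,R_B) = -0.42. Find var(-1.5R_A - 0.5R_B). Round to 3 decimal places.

10.295

var(-1.5R_A - 0.5R_B) = (-1.5)²·var(R_A) + (-0.5)²·var(R_B) + 2·(-1.5)·(-0.5)·Cov(R_A,R_B)
= 2.25·4.6 + 0.25·2.3 + 1.5·-0.42 = 10.295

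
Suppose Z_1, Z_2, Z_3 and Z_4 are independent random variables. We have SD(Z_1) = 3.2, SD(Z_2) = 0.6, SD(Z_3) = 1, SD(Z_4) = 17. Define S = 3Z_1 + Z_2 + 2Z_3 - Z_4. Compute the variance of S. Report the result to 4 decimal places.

385.5200

Var(Z_1) = 10.24, Var(Z_2) = 0.36, Var(Z_3) = 1, Var(Z_4) = 289
By independence, Var(S) = (3)²Var(Z_1) + (1)²Var(Z_2) + (2)²Var(Z_3) + (-1)²Var(Z_4)
= (3)²·10.24 + (1)²·0.36 + (2)²·1 + (-1)²·289 = 385.52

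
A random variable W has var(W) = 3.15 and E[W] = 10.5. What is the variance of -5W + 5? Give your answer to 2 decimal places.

var(-5W + 5) = (-5)²·var(W) = 25·3.15 = 78.75

78.75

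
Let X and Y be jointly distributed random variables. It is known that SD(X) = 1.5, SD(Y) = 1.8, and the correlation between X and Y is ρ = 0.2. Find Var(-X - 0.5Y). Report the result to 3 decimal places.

Var(X) = (1.5)² = 2.25;  Var(Y) = (1.8)² = 3.24
Cov(X,Y) = ρ·SD(X)·SD(Y) = 0.2·1.5·1.8 = 0.54
Var(-X - 0.5Y) = (-1)²·Var(X) + (-0.5)²·Var(Y) + 2·(-1)·(-0.5)·Cov(X,Y)
= 1·2.25 + 0.25·3.24 + 1·0.54 = 3.6

3.600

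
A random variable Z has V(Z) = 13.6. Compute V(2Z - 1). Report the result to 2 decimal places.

V(2Z - 1) = (2)²·V(Z) = 4·13.6 = 54.4

54.40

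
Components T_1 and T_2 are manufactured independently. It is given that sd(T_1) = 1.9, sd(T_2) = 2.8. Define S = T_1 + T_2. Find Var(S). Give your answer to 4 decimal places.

Var(T_1) = 3.61, Var(T_2) = 7.84
By independence, Var(S) = (1)²Var(T_1) + (1)²Var(T_2)
= (1)²·3.61 + (1)²·7.84 = 11.45

11.4500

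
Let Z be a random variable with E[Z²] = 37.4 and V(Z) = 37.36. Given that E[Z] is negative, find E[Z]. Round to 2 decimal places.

(E[Z])² = E[Z²] − V(Z) = 37.4 − 37.36 = 0.04
E[Z] = −√0.04 = -0.2

-0.20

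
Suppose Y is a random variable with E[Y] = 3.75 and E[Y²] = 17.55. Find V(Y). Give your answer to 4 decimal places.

3.4875

V(Y) = 17.55 − (3.75)² = 3.4875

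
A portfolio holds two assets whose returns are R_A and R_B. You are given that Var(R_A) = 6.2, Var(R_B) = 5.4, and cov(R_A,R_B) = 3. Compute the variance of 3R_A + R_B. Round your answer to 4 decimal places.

79.2000

Var(3R_A + R_B) = (3)²·Var(R_A) + (1)²·Var(R_B) + 2·(3)·(1)·cov(R_A,R_B)
= 9·6.2 + 1·5.4 + 6·3 = 79.2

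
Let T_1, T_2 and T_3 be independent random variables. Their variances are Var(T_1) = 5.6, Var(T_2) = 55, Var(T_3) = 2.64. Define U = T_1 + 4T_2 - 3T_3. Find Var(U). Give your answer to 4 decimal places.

By independence, Var(U) = (1)²Var(T_1) + (4)²Var(T_2) + (-3)²Var(T_3)
= (1)²·5.6 + (4)²·55 + (-3)²·2.64 = 909.36

909.3600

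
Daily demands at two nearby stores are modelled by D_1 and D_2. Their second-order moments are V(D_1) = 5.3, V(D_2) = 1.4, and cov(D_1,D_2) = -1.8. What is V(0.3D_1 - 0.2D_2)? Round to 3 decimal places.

V(0.3D_1 - 0.2D_2) = (0.3)²·V(D_1) + (-0.2)²·V(D_2) + 2·(0.3)·(-0.2)·cov(D_1,D_2)
= 0.09·5.3 + 0.04·1.4 + -0.12·-1.8 = 0.749

0.749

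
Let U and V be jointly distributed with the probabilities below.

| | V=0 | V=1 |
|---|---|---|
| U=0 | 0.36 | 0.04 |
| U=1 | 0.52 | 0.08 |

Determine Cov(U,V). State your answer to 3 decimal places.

E[U] = 0.6,  E[V] = 0.12
E[UV] = 0.08
Cov(U,V) = E[UV] − E[U]E[V] = 0.08 − (0.6)(0.12) = 0.008

0.008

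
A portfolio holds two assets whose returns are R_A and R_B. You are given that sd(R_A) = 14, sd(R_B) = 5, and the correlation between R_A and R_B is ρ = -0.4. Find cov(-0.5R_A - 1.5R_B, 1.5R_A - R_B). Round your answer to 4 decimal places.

Var(R_A) = (14)² = 196;  Var(R_B) = (5)² = 25
cov(R_A,R_B) = ρ·sd(R_A)·sd(R_B) = -0.4·14·5 = -28
cov(-0.5R_A - 1.5R_B, 1.5R_A - R_B) = (-0.5)(1.5)Var(R_A) + (-1.5)(-1)Var(R_B) + [(-0.5)(-1) + (-1.5)(1.5)]cov(R_A,R_B)
= -0.75·196 + 1.5·25 + -1.75·-28 = -60.5

-60.5000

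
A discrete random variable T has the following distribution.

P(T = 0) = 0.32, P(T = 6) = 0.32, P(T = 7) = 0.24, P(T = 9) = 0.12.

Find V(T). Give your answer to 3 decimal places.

11.098

E[T] = (0)(0.32) + (6)(0.32) + (7)(0.24) + (9)(0.12) = 4.68
E[T²] = (0)²(0.32) + (6)²(0.32) + (7)²(0.24) + (9)²(0.12) = 33
V(T) = E[T²] − (E[T])² = 33 − (4.68)² = 11.0976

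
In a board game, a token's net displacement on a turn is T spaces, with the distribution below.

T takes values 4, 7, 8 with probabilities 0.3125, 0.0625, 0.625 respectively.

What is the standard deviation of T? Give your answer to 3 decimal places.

E[T] = (4)(0.3125) + (7)(0.0625) + (8)(0.625) = 6.6875
E[T²] = (4)²(0.3125) + (7)²(0.0625) + (8)²(0.625) = 48.0625
Var(T) = E[T²] − (E[T])² = 48.0625 − (6.6875)² = 3.33984375
SD(T) = √3.33984375 ≈ 1.828

1.828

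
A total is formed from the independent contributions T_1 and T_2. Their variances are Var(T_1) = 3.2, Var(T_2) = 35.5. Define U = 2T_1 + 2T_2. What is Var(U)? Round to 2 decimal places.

By independence, Var(U) = (2)²Var(T_1) + (2)²Var(T_2)
= (2)²·3.2 + (2)²·35.5 = 154.8

154.80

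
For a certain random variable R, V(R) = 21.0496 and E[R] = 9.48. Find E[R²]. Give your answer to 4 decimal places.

E[R²] = V(R) + (E[R])² = 21.0496 + (9.48)² = 110.92

110.9200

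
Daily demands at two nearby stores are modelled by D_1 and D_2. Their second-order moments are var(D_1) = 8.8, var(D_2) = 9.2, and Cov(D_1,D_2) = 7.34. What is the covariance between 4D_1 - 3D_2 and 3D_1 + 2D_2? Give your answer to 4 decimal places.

43.0600

Cov(4D_1 - 3D_2, 3D_1 + 2D_2) = (4)(3)var(D_1) + (-3)(2)var(D_2) + [(4)(2) + (-3)(3)]Cov(D_1,D_2)
= 12·8.8 + -6·9.2 + -1·7.34 = 43.06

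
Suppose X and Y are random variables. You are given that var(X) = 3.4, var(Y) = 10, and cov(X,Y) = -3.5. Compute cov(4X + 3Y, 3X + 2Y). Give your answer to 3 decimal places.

41.300

cov(4X + 3Y, 3X + 2Y) = (4)(3)var(X) + (3)(2)var(Y) + [(4)(2) + (3)(3)]cov(X,Y)
= 12·3.4 + 6·10 + 17·-3.5 = 41.3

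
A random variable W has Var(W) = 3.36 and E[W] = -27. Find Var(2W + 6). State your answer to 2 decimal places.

13.44

Var(2W + 6) = (2)²·Var(W) = 4·3.36 = 13.44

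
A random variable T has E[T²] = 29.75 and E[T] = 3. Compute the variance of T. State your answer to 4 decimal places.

Var(T) = 29.75 − (3)² = 20.75

20.7500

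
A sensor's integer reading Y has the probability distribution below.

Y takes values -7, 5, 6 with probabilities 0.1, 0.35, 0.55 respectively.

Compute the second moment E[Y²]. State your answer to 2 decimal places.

33.45

E[Y²] = (-7)²(0.1) + (5)²(0.35) + (6)²(0.55) = 33.45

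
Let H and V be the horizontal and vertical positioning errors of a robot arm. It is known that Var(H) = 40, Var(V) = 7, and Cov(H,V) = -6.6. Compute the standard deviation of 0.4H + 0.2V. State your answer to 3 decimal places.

2.371

Var(0.4H + 0.2V) = (0.4)²·Var(H) + (0.2)²·Var(V) + 2·(0.4)·(0.2)·Cov(H,V)
= 0.16·40 + 0.04·7 + 0.16·-6.6 = 5.624
σ(0.4H + 0.2V) = √5.624 ≈ 2.371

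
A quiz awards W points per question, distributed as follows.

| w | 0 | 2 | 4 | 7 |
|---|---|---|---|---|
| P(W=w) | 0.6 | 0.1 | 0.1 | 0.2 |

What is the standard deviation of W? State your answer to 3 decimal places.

E[W] = (0)(0.6) + (2)(0.1) + (4)(0.1) + (7)(0.2) = 2
E[W²] = (0)²(0.6) + (2)²(0.1) + (4)²(0.1) + (7)²(0.2) = 11.8
Var(W) = E[W²] − (E[W])² = 11.8 − (2)² = 7.8
SD(W) = √7.8 ≈ 2.793

2.793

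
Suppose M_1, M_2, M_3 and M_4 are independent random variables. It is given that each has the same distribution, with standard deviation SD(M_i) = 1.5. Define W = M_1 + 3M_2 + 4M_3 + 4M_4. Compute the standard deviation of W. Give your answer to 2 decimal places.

V(M_i) = (1.5)² = 2.25
By independence, V(W) = (1)²V(M_1) + (3)²V(M_2) + (4)²V(M_3) + (4)²V(M_4)
= (1)²·2.25 + (3)²·2.25 + (4)²·2.25 + (4)²·2.25 = 94.5
SD(W) = √94.5 ≈ 9.72

9.72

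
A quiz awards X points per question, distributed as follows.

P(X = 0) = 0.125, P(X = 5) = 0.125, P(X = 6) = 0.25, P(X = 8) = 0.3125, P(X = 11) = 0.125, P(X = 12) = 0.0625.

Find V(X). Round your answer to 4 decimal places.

10.6875

E[X] = (0)(0.125) + (5)(0.125) + (6)(0.25) + (8)(0.3125) + (11)(0.125) + (12)(0.0625) = 6.75
E[X²] = (0)²(0.125) + (5)²(0.125) + (6)²(0.25) + (8)²(0.3125) + (11)²(0.125) + (12)²(0.0625) = 56.25
V(X) = E[X²] − (E[X])² = 56.25 − (6.75)² = 10.6875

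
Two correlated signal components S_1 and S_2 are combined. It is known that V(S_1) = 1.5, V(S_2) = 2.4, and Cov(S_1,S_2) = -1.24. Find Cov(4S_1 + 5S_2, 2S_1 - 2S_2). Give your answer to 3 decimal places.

-14.480

Cov(4S_1 + 5S_2, 2S_1 - 2S_2) = (4)(2)V(S_1) + (5)(-2)V(S_2) + [(4)(-2) + (5)(2)]Cov(S_1,S_2)
= 8·1.5 + -10·2.4 + 2·-1.24 = -14.48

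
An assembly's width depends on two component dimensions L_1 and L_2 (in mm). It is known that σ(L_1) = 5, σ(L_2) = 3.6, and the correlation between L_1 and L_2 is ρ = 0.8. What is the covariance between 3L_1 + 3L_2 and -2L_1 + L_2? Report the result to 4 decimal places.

var(L_1) = (5)² = 25;  var(L_2) = (3.6)² = 12.96
cov(L_1,L_2) = ρ·σ(L_1)·σ(L_2) = 0.8·5·3.6 = 14.4
cov(3L_1 + 3L_2, -2L_1 + L_2) = (3)(-2)var(L_1) + (3)(1)var(L_2) + [(3)(1) + (3)(-2)]cov(L_1,L_2)
= -6·25 + 3·12.96 + -3·14.4 = -154.32

-154.3200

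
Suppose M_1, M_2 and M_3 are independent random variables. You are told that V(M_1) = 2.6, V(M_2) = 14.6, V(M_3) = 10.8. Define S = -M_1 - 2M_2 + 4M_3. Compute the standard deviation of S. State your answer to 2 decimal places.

By independence, V(S) = (-1)²V(M_1) + (-2)²V(M_2) + (4)²V(M_3)
= (-1)²·2.6 + (-2)²·14.6 + (4)²·10.8 = 233.8
sd(S) = √233.8 ≈ 15.29

15.29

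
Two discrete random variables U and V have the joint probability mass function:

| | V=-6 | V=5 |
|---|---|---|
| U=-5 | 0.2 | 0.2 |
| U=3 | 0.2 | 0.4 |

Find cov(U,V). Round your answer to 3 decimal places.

3.520

E[U] = -0.2,  E[V] = 0.6
E[UV] = 3.4
cov(U,V) = E[UV] − E[U]E[V] = 3.4 − (-0.2)(0.6) = 3.52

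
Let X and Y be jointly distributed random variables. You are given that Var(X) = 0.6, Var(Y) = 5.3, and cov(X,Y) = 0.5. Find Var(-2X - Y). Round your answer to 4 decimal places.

9.7000

Var(-2X - Y) = (-2)²·Var(X) + (-1)²·Var(Y) + 2·(-2)·(-1)·cov(X,Y)
= 4·0.6 + 1·5.3 + 4·0.5 = 9.7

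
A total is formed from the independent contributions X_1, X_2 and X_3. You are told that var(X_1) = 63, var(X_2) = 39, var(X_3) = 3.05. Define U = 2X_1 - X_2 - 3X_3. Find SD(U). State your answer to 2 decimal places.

By independence, var(U) = (2)²var(X_1) + (-1)²var(X_2) + (-3)²var(X_3)
= (2)²·63 + (-1)²·39 + (-3)²·3.05 = 318.45
SD(U) = √318.45 ≈ 17.85

17.85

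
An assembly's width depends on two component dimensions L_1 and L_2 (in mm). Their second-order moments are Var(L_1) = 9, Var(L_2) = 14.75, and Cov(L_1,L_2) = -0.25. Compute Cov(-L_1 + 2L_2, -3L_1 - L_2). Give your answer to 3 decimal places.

-1.250

Cov(-L_1 + 2L_2, -3L_1 - L_2) = (-1)(-3)Var(L_1) + (2)(-1)Var(L_2) + [(-1)(-1) + (2)(-3)]Cov(L_1,L_2)
= 3·9 + -2·14.75 + -5·-0.25 = -1.25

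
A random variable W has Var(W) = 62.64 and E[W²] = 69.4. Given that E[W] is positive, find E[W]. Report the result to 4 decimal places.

2.6000

(E[W])² = E[W²] − Var(W) = 69.4 − 62.64 = 6.76
E[W] = √6.76 = 2.6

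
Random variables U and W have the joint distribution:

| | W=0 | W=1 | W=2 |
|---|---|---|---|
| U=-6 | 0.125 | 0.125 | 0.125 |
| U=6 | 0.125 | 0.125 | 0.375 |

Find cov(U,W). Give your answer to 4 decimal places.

E[U] = 1.5,  E[W] = 1.25
E[UW] = 3
cov(U,W) = E[UW] − E[U]E[W] = 3 − (1.5)(1.25) = 1.125

1.1250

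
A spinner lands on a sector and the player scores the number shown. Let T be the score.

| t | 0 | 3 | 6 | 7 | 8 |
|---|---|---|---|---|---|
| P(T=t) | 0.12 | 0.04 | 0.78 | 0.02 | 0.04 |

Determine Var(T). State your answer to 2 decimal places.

4.31

E[T] = (0)(0.12) + (3)(0.04) + (6)(0.78) + (7)(0.02) + (8)(0.04) = 5.26
E[T²] = (0)²(0.12) + (3)²(0.04) + (6)²(0.78) + (7)²(0.02) + (8)²(0.04) = 31.98
Var(T) = E[T²] − (E[T])² = 31.98 − (5.26)² = 4.3124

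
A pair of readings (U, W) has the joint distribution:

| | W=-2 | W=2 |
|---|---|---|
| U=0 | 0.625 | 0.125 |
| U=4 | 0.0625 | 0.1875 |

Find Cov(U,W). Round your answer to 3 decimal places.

E[U] = 1,  E[W] = -0.75
E[UW] = 1
Cov(U,W) = E[UW] − E[U]E[W] = 1 − (1)(-0.75) = 1.75

1.750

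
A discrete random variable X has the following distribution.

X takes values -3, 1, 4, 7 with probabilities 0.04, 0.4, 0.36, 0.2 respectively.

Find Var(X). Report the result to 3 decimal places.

E[X] = (-3)(0.04) + (1)(0.4) + (4)(0.36) + (7)(0.2) = 3.12
E[X²] = (-3)²(0.04) + (1)²(0.4) + (4)²(0.36) + (7)²(0.2) = 16.32
Var(X) = E[X²] − (E[X])² = 16.32 − (3.12)² = 6.5856

6.586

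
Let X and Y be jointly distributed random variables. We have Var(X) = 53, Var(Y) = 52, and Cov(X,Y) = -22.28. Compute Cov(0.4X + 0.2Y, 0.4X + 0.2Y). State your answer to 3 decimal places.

6.995

Cov(0.4X + 0.2Y, 0.4X + 0.2Y) = (0.4)(0.4)Var(X) + (0.2)(0.2)Var(Y) + [(0.4)(0.2) + (0.2)(0.4)]Cov(X,Y)
= 0.16·53 + 0.04·52 + 0.16·-22.28 = 6.9952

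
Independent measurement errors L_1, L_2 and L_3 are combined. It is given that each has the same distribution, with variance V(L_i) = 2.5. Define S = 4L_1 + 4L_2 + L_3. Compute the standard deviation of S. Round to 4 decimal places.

9.0830

By independence, V(S) = (4)²V(L_1) + (4)²V(L_2) + (1)²V(L_3)
= (4)²·2.5 + (4)²·2.5 + (1)²·2.5 = 82.5
sd(S) = √82.5 ≈ 9.0830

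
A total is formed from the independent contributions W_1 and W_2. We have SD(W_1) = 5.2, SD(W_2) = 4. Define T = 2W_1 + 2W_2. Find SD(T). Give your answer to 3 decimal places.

13.121

var(W_1) = 27.04, var(W_2) = 16
By independence, var(T) = (2)²var(W_1) + (2)²var(W_2)
= (2)²·27.04 + (2)²·16 = 172.16
SD(T) = √172.16 ≈ 13.121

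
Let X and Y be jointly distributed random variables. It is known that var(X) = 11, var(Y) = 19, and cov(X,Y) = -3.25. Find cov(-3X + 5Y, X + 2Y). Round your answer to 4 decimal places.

cov(-3X + 5Y, X + 2Y) = (-3)(1)var(X) + (5)(2)var(Y) + [(-3)(2) + (5)(1)]cov(X,Y)
= -3·11 + 10·19 + -1·-3.25 = 160.25

160.2500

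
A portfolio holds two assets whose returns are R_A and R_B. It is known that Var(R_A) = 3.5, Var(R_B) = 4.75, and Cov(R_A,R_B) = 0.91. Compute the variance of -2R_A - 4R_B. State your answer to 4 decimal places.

Var(-2R_A - 4R_B) = (-2)²·Var(R_A) + (-4)²·Var(R_B) + 2·(-2)·(-4)·Cov(R_A,R_B)
= 4·3.5 + 16·4.75 + 16·0.91 = 104.56

104.5600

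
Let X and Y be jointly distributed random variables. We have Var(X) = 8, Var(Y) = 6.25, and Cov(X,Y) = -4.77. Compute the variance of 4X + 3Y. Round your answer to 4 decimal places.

69.7700

Var(4X + 3Y) = (4)²·Var(X) + (3)²·Var(Y) + 2·(4)·(3)·Cov(X,Y)
= 16·8 + 9·6.25 + 24·-4.77 = 69.77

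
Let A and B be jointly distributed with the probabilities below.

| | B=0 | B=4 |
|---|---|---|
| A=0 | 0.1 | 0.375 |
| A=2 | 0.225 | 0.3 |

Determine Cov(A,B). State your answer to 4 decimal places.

E[A] = 1.05,  E[B] = 2.7
E[AB] = 2.4
Cov(A,B) = E[AB] − E[A]E[B] = 2.4 − (1.05)(2.7) = -0.435

-0.4350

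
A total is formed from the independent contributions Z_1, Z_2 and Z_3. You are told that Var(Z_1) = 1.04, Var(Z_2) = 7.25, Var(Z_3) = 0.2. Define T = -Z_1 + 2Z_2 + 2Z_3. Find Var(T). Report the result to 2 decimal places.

By independence, Var(T) = (-1)²Var(Z_1) + (2)²Var(Z_2) + (2)²Var(Z_3)
= (-1)²·1.04 + (2)²·7.25 + (2)²·0.2 = 30.84

30.84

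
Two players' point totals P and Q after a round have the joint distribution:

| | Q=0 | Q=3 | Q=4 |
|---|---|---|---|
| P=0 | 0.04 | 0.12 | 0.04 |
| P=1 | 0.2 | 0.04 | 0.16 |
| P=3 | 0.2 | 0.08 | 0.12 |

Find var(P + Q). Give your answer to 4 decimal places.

E[P] = 1.6,  E[Q] = 2,  E[PQ] = 2.92
var(P) = 4 − (1.6)² = 1.44;  var(Q) = 7.28 − (2)² = 3.28
cov(P,Q) = 2.92 − (1.6)(2) = -0.28
var(P + Q) = (1)²·1.44 + (1)²·3.28 + 2·(1)·(1)·-0.28 = 4.16

4.1600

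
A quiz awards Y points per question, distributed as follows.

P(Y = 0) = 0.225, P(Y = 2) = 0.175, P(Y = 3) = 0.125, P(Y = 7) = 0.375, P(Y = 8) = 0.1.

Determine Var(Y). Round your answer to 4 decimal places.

E[Y] = (0)(0.225) + (2)(0.175) + (3)(0.125) + (7)(0.375) + (8)(0.1) = 4.15
E[Y²] = (0)²(0.225) + (2)²(0.175) + (3)²(0.125) + (7)²(0.375) + (8)²(0.1) = 26.6
Var(Y) = E[Y²] − (E[Y])² = 26.6 − (4.15)² = 9.3775

9.3775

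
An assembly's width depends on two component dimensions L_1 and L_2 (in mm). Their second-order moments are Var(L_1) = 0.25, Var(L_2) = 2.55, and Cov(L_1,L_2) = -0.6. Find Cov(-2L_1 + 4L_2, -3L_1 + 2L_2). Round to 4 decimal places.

31.5000

Cov(-2L_1 + 4L_2, -3L_1 + 2L_2) = (-2)(-3)Var(L_1) + (4)(2)Var(L_2) + [(-2)(2) + (4)(-3)]Cov(L_1,L_2)
= 6·0.25 + 8·2.55 + -16·-0.6 = 31.5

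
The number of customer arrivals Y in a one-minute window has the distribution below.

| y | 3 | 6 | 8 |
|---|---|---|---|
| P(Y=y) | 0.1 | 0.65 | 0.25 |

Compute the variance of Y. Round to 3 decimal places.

E[Y] = (3)(0.1) + (6)(0.65) + (8)(0.25) = 6.2
E[Y²] = (3)²(0.1) + (6)²(0.65) + (8)²(0.25) = 40.3
Var(Y) = E[Y²] − (E[Y])² = 40.3 − (6.2)² = 1.86

1.860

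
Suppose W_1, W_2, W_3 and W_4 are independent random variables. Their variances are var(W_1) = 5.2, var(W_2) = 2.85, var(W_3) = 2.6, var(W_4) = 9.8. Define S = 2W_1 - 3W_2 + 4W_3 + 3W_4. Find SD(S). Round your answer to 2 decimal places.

13.28

By independence, var(S) = (2)²var(W_1) + (-3)²var(W_2) + (4)²var(W_3) + (3)²var(W_4)
= (2)²·5.2 + (-3)²·2.85 + (4)²·2.6 + (3)²·9.8 = 176.25
SD(S) = √176.25 ≈ 13.28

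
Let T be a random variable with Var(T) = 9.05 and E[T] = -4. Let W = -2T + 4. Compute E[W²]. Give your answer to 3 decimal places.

E[-2T + 4] = -2·-4 + 4 = 12
Var(-2T + 4) = (-2)²·9.05 = 36.2
E[W²] = Var(W) + (E[W])² = 36.2 + (12)² = 180.2

180.200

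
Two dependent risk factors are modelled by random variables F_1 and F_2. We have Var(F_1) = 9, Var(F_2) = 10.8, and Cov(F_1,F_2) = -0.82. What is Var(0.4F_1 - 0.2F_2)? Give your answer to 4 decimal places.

2.0032

Var(0.4F_1 - 0.2F_2) = (0.4)²·Var(F_1) + (-0.2)²·Var(F_2) + 2·(0.4)·(-0.2)·Cov(F_1,F_2)
= 0.16·9 + 0.04·10.8 + -0.16·-0.82 = 2.0032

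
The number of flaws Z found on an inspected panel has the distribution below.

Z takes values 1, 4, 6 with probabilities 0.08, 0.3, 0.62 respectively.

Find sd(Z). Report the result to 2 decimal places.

E[Z] = (1)(0.08) + (4)(0.3) + (6)(0.62) = 5
E[Z²] = (1)²(0.08) + (4)²(0.3) + (6)²(0.62) = 27.2
Var(Z) = E[Z²] − (E[Z])² = 27.2 − (5)² = 2.2
sd(Z) = √2.2 ≈ 1.48

1.48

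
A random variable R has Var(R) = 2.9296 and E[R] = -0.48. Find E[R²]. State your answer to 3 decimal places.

E[R²] = Var(R) + (E[R])² = 2.9296 + (-0.48)² = 3.16

3.160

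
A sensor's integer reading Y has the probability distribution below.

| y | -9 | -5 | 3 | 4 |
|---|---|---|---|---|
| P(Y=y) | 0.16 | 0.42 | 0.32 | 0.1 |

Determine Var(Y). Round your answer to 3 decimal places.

23.188

E[Y] = (-9)(0.16) + (-5)(0.42) + (3)(0.32) + (4)(0.1) = -2.18
E[Y²] = (-9)²(0.16) + (-5)²(0.42) + (3)²(0.32) + (4)²(0.1) = 27.94
Var(Y) = E[Y²] − (E[Y])² = 27.94 − (-2.18)² = 23.1876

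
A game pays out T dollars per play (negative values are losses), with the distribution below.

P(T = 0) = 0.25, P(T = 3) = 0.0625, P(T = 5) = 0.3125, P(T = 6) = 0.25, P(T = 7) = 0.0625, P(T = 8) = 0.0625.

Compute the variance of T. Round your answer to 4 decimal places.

6.9023

E[T] = (0)(0.25) + (3)(0.0625) + (5)(0.3125) + (6)(0.25) + (7)(0.0625) + (8)(0.0625) = 4.1875
E[T²] = (0)²(0.25) + (3)²(0.0625) + (5)²(0.3125) + (6)²(0.25) + (7)²(0.0625) + (8)²(0.0625) = 24.4375
var(T) = E[T²] − (E[T])² = 24.4375 − (4.1875)² = 6.90234375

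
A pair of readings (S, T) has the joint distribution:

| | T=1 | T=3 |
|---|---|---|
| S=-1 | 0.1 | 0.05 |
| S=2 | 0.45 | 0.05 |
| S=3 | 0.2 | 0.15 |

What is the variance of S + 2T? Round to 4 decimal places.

E[S] = 1.9,  E[T] = 1.5,  E[ST] = 2.9
V(S) = 5.3 − (1.9)² = 1.69;  V(T) = 3 − (1.5)² = 0.75
Cov(S,T) = 2.9 − (1.9)(1.5) = 0.05
V(S + 2T) = (1)²·1.69 + (2)²·0.75 + 2·(1)·(2)·0.05 = 4.89

4.8900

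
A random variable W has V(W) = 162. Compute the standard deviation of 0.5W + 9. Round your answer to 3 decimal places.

V(0.5W + 9) = (0.5)²·162 = 40.5
σ(0.5W + 9) = √40.5 ≈ 6.364

6.364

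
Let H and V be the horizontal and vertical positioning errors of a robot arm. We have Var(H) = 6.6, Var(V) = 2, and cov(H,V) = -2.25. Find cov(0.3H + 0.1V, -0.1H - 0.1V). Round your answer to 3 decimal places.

cov(0.3H + 0.1V, -0.1H - 0.1V) = (0.3)(-0.1)Var(H) + (0.1)(-0.1)Var(V) + [(0.3)(-0.1) + (0.1)(-0.1)]cov(H,V)
= -0.03·6.6 + -0.01·2 + -0.04·-2.25 = -0.128

-0.128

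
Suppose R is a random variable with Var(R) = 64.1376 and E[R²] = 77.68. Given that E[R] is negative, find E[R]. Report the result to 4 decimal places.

-3.6800

(E[R])² = E[R²] − Var(R) = 77.68 − 64.1376 = 13.5424
E[R] = −√13.5424 = -3.68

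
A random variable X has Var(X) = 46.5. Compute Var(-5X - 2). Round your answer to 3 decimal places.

Var(-5X - 2) = (-5)²·Var(X) = 25·46.5 = 1162.5

1162.500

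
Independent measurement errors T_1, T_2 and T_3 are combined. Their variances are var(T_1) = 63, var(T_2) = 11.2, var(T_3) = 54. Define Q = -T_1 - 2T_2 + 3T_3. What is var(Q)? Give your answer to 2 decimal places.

By independence, var(Q) = (-1)²var(T_1) + (-2)²var(T_2) + (3)²var(T_3)
= (-1)²·63 + (-2)²·11.2 + (3)²·54 = 593.8

593.80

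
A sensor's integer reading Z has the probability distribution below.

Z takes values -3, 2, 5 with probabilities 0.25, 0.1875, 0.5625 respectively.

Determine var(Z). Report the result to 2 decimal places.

E[Z] = (-3)(0.25) + (2)(0.1875) + (5)(0.5625) = 2.4375
E[Z²] = (-3)²(0.25) + (2)²(0.1875) + (5)²(0.5625) = 17.0625
var(Z) = E[Z²] − (E[Z])² = 17.0625 − (2.4375)² = 11.12109375

11.12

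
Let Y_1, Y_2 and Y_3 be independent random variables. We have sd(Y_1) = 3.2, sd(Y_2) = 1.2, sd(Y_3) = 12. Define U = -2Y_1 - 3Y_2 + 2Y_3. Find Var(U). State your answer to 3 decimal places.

629.920

Var(Y_1) = 10.24, Var(Y_2) = 1.44, Var(Y_3) = 144
By independence, Var(U) = (-2)²Var(Y_1) + (-3)²Var(Y_2) + (2)²Var(Y_3)
= (-2)²·10.24 + (-3)²·1.44 + (2)²·144 = 629.92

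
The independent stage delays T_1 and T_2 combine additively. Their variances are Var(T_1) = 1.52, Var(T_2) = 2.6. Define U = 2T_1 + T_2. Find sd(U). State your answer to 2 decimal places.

By independence, Var(U) = (2)²Var(T_1) + (1)²Var(T_2)
= (2)²·1.52 + (1)²·2.6 = 8.68
sd(U) = √8.68 ≈ 2.95

2.95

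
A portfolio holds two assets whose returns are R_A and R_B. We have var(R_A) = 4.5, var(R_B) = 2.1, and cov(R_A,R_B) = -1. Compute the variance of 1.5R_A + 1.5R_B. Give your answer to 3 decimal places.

var(1.5R_A + 1.5R_B) = (1.5)²·var(R_A) + (1.5)²·var(R_B) + 2·(1.5)·(1.5)·cov(R_A,R_B)
= 2.25·4.5 + 2.25·2.1 + 4.5·-1 = 10.35

10.350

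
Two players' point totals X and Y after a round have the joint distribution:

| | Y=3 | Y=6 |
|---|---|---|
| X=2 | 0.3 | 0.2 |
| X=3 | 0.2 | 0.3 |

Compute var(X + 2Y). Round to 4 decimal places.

E[X] = 2.5,  E[Y] = 4.5,  E[XY] = 11.4
var(X) = 6.5 − (2.5)² = 0.25;  var(Y) = 22.5 − (4.5)² = 2.25
cov(X,Y) = 11.4 − (2.5)(4.5) = 0.15
var(X + 2Y) = (1)²·0.25 + (2)²·2.25 + 2·(1)·(2)·0.15 = 9.85

9.8500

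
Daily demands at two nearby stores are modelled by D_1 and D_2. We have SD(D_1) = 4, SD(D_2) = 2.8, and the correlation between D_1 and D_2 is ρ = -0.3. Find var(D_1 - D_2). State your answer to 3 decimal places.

var(D_1) = (4)² = 16;  var(D_2) = (2.8)² = 7.84
Cov(D_1,D_2) = ρ·SD(D_1)·SD(D_2) = -0.3·4·2.8 = -3.36
var(D_1 - D_2) = (1)²·var(D_1) + (-1)²·var(D_2) + 2·(1)·(-1)·Cov(D_1,D_2)
= 1·16 + 1·7.84 + -2·-3.36 = 30.56

30.560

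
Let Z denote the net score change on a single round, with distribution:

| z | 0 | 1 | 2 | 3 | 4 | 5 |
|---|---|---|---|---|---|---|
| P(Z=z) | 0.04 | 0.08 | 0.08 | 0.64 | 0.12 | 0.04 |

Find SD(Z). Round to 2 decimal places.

E[Z] = (0)(0.04) + (1)(0.08) + (2)(0.08) + (3)(0.64) + (4)(0.12) + (5)(0.04) = 2.84
E[Z²] = (0)²(0.04) + (1)²(0.08) + (2)²(0.08) + (3)²(0.64) + (4)²(0.12) + (5)²(0.04) = 9.08
var(Z) = E[Z²] − (E[Z])² = 9.08 − (2.84)² = 1.0144
SD(Z) = √1.0144 ≈ 1.01

1.01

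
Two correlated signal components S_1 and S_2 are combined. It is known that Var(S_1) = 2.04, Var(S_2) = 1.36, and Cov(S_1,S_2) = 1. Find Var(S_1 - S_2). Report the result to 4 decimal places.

Var(S_1 - S_2) = (1)²·Var(S_1) + (-1)²·Var(S_2) + 2·(1)·(-1)·Cov(S_1,S_2)
= 1·2.04 + 1·1.36 + -2·1 = 1.4

1.4000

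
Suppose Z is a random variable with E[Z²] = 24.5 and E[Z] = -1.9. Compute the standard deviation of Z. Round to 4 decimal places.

V(Z) = 24.5 − (-1.9)² = 20.89
SD(Z) = √20.89 ≈ 4.5706

4.5706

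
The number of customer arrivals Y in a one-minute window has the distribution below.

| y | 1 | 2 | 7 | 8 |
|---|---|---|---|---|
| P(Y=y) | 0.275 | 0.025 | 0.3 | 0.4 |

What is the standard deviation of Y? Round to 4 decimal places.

3.0057

E[Y] = (1)(0.275) + (2)(0.025) + (7)(0.3) + (8)(0.4) = 5.625
E[Y²] = (1)²(0.275) + (2)²(0.025) + (7)²(0.3) + (8)²(0.4) = 40.675
var(Y) = E[Y²] − (E[Y])² = 40.675 − (5.625)² = 9.034375
SD(Y) = √9.034375 ≈ 3.0057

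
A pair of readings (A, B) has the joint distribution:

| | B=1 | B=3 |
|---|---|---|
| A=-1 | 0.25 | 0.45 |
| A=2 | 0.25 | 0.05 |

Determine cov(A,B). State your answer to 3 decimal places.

E[A] = -0.1,  E[B] = 2
E[AB] = -0.8
cov(A,B) = E[AB] − E[A]E[B] = -0.8 − (-0.1)(2) = -0.6

-0.600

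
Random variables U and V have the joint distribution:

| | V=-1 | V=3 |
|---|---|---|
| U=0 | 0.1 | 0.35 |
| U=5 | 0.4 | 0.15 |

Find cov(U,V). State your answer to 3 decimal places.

E[U] = 2.75,  E[V] = 1
E[UV] = 0.25
cov(U,V) = E[UV] − E[U]E[V] = 0.25 − (2.75)(1) = -2.5

-2.500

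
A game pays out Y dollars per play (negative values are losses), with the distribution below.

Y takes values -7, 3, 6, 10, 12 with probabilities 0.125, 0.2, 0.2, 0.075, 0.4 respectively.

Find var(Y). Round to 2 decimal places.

E[Y] = (-7)(0.125) + (3)(0.2) + (6)(0.2) + (10)(0.075) + (12)(0.4) = 6.475
E[Y²] = (-7)²(0.125) + (3)²(0.2) + (6)²(0.2) + (10)²(0.075) + (12)²(0.4) = 80.225
var(Y) = E[Y²] − (E[Y])² = 80.225 − (6.475)² = 38.299375

38.30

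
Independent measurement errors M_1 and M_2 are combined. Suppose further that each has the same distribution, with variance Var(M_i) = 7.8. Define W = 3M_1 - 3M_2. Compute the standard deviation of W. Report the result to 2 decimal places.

11.85

By independence, Var(W) = (3)²Var(M_1) + (-3)²Var(M_2)
= (3)²·7.8 + (-3)²·7.8 = 140.4
σ(W) = √140.4 ≈ 11.85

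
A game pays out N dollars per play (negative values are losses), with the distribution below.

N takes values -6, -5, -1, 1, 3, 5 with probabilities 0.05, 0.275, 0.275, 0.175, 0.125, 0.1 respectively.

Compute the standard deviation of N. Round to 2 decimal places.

E[N] = (-6)(0.05) + (-5)(0.275) + (-1)(0.275) + (1)(0.175) + (3)(0.125) + (5)(0.1) = -0.9
E[N²] = (-6)²(0.05) + (-5)²(0.275) + (-1)²(0.275) + (1)²(0.175) + (3)²(0.125) + (5)²(0.1) = 12.75
var(N) = E[N²] − (E[N])² = 12.75 − (-0.9)² = 11.94
sd(N) = √11.94 ≈ 3.46

3.46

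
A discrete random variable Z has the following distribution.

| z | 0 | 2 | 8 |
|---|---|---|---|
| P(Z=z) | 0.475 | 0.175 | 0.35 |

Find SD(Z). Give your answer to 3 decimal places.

E[Z] = (0)(0.475) + (2)(0.175) + (8)(0.35) = 3.15
E[Z²] = (0)²(0.475) + (2)²(0.175) + (8)²(0.35) = 23.1
var(Z) = E[Z²] − (E[Z])² = 23.1 − (3.15)² = 13.1775
SD(Z) = √13.1775 ≈ 3.630

3.630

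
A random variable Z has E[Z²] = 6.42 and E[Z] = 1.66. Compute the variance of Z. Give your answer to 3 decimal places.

Var(Z) = 6.42 − (1.66)² = 3.6644

3.664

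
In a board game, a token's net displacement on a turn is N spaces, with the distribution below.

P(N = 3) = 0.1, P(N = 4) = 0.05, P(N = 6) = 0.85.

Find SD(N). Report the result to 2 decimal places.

0.97

E[N] = (3)(0.1) + (4)(0.05) + (6)(0.85) = 5.6
E[N²] = (3)²(0.1) + (4)²(0.05) + (6)²(0.85) = 32.3
V(N) = E[N²] − (E[N])² = 32.3 − (5.6)² = 0.94
SD(N) = √0.94 ≈ 0.97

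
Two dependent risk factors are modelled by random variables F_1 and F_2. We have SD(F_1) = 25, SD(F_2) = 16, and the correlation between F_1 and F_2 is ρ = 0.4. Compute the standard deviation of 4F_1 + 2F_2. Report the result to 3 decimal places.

116.550

var(F_1) = (25)² = 625;  var(F_2) = (16)² = 256
Cov(F_1,F_2) = ρ·SD(F_1)·SD(F_2) = 0.4·25·16 = 160
var(4F_1 + 2F_2) = (4)²·var(F_1) + (2)²·var(F_2) + 2·(4)·(2)·Cov(F_1,F_2)
= 16·625 + 4·256 + 16·160 = 13584
SD(4F_1 + 2F_2) = √13584 ≈ 116.550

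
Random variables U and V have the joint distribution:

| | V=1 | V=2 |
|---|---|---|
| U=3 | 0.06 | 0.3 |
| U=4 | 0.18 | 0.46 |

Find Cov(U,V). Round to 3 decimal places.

-0.026

E[U] = 3.64,  E[V] = 1.76
E[UV] = 6.38
Cov(U,V) = E[UV] − E[U]E[V] = 6.38 − (3.64)(1.76) = -0.0264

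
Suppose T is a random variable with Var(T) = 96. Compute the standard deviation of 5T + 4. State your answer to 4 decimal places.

48.9898

Var(5T + 4) = (5)²·96 = 2400
σ(5T + 4) = √2400 ≈ 48.9898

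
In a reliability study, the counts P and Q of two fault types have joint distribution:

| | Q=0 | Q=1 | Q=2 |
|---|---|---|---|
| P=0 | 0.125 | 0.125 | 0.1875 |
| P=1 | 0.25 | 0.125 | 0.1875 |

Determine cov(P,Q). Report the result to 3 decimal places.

-0.063

E[P] = 0.5625,  E[Q] = 1
E[PQ] = 0.5
cov(P,Q) = E[PQ] − E[P]E[Q] = 0.5 − (0.5625)(1) = -0.0625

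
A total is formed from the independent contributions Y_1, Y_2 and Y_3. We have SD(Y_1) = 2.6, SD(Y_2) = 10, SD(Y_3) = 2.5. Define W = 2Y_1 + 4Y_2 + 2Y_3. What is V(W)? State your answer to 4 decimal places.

V(Y_1) = 6.76, V(Y_2) = 100, V(Y_3) = 6.25
By independence, V(W) = (2)²V(Y_1) + (4)²V(Y_2) + (2)²V(Y_3)
= (2)²·6.76 + (4)²·100 + (2)²·6.25 = 1652.04

1652.0400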